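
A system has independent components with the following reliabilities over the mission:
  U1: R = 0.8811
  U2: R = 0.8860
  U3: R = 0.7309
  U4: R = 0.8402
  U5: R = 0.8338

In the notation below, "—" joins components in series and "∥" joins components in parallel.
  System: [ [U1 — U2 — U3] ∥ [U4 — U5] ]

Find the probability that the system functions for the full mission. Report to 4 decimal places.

0.8714

Series (U1, U2, and U3): 0.881100 × 0.886000 × 0.730900 = 0.570580
Series (U4 and U5): 0.840200 × 0.833800 = 0.700559
Parallel ([0.570580] and [0.700559]): 1 − (1 − 0.570580)(1 − 0.700559) = 0.8714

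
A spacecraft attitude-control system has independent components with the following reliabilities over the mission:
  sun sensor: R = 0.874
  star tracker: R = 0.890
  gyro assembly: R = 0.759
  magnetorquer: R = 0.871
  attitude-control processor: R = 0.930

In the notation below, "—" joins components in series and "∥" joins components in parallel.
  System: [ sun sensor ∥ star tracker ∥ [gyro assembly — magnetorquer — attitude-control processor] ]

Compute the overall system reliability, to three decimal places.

0.995

Series (gyro assembly, magnetorquer, and attitude-control processor): 0.75900 × 0.87100 × 0.93000 = 0.61481
Parallel (sun sensor, star tracker, and [0.61481]): 1 − (1 − 0.87400)(1 − 0.89000)(1 − 0.61481) = 0.995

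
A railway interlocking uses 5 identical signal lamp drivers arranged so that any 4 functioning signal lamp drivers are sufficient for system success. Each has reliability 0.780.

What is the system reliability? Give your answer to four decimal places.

R = Σ_{i=4}^{5} C(5,i) p^i (1−p)^{5−i} with p = 0.780
C(5,4)·0.780^4·0.220^1 = 0.407166
C(5,5)·0.780^5·0.220^0 = 0.288717
Sum = 0.6959

0.6959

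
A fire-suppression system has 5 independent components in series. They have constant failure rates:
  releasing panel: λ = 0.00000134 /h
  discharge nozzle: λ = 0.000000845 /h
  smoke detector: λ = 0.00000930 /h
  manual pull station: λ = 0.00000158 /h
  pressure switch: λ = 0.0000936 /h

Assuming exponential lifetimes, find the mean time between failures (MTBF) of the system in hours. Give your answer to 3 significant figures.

9380

Series of exponential components: λ_sys = Σ λ_i
λ_sys = 0.00000134 + 0.000000845 + 0.00000930 + 0.00000158 + 0.0000936 = 1.0666e-04 /h
MTBF = 1 / λ_sys = 9380 h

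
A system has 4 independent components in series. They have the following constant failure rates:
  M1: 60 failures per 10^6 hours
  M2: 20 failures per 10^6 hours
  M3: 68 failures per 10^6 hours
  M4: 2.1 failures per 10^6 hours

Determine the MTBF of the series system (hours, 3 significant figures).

Series of exponential components: λ_sys = Σ λ_i
λ_sys = 0.000060 + 0.000020 + 0.000068 + 0.0000021 = 1.5010e-04 /h
MTBF = 1 / λ_sys = 6660 h

6660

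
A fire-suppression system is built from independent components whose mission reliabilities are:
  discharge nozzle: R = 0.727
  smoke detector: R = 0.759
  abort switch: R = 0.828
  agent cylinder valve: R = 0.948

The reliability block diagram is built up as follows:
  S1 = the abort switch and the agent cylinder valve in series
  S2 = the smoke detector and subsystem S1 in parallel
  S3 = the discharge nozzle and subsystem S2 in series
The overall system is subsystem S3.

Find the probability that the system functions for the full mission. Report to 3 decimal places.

0.689

Series (abort switch and agent cylinder valve): 0.82800 × 0.94800 = 0.78494
Parallel (smoke detector and [0.78494]): 1 − (1 − 0.75900)(1 − 0.78494) = 0.94817
Series (discharge nozzle and [0.94817]): 0.72700 × 0.94817 = 0.689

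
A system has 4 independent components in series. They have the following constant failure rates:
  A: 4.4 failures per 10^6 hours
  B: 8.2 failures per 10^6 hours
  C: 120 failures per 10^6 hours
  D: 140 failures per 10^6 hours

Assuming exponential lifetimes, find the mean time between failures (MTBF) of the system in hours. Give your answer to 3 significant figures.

3670

Series of exponential components: λ_sys = Σ λ_i
λ_sys = 0.0000044 + 0.0000082 + 0.00012 + 0.00014 = 2.7260e-04 /h
MTBF = 1 / λ_sys = 3670 h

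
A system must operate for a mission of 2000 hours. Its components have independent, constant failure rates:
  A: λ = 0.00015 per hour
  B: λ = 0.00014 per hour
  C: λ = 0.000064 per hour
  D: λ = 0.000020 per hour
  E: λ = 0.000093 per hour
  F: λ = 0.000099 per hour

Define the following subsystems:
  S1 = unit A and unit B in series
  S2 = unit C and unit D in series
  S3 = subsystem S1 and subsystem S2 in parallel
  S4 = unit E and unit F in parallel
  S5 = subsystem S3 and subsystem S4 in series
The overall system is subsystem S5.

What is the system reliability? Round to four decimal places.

R(A) = exp(−0.00015 × 2000) = 0.740818
R(B) = exp(−0.00014 × 2000) = 0.755784
R(C) = exp(−0.000064 × 2000) = 0.879853
R(D) = exp(−0.000020 × 2000) = 0.960789
R(E) = exp(−0.000093 × 2000) = 0.830274
R(F) = exp(−0.000099 × 2000) = 0.820370
Series (A and B): 0.740818 × 0.755784 = 0.559898
Series (C and D): 0.879853 × 0.960789 = 0.845353
Parallel ([0.559898] and [0.845353]): 1 − (1 − 0.559898)(1 − 0.845353) = 0.931940
Parallel (E and F): 1 − (1 − 0.830274)(1 − 0.820370) = 0.969512
Series ([0.931940] and [0.969512]): 0.931940 × 0.969512 = 0.9035

0.9035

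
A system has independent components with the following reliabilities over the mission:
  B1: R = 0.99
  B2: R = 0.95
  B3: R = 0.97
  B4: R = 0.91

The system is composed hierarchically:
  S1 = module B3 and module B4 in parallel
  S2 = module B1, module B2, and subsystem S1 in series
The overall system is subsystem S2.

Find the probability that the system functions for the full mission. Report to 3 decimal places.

Parallel (B3 and B4): 1 − (1 − 0.97000)(1 − 0.91000) = 0.99730
Series (B1, B2, and [0.99730]): 0.99000 × 0.95000 × 0.99730 = 0.938

0.938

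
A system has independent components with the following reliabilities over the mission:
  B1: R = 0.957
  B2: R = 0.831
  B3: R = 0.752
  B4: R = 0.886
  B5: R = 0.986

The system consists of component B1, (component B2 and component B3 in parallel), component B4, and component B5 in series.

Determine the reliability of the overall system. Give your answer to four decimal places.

0.8010

Parallel (B2 and B3): 1 − (1 − 0.831000)(1 − 0.752000) = 0.958088
Series (B1, [0.958088], B4, and B5): 0.957000 × 0.958088 × 0.886000 × 0.986000 = 0.8010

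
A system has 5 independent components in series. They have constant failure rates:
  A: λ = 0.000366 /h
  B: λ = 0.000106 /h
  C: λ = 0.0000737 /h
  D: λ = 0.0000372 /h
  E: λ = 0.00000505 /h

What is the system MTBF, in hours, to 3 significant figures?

1700

Series of exponential components: λ_sys = Σ λ_i
λ_sys = 0.000366 + 0.000106 + 0.0000737 + 0.0000372 + 0.00000505 = 5.8795e-04 /h
MTBF = 1 / λ_sys = 1700 h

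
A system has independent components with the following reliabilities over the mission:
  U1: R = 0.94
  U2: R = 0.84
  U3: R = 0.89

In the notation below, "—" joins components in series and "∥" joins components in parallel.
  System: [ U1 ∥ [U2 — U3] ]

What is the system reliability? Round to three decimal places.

Series (U2 and U3): 0.84000 × 0.89000 = 0.74760
Parallel (U1 and [0.74760]): 1 − (1 − 0.94000)(1 − 0.74760) = 0.985

0.985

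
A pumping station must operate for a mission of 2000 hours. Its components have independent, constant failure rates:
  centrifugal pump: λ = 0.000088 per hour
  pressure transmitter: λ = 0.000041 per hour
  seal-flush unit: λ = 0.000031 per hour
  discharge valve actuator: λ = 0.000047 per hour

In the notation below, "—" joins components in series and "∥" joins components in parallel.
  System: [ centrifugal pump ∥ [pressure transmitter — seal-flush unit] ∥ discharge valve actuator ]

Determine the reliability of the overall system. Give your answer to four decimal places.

R(centrifugal pump) = exp(−0.000088 × 2000) = 0.838618
R(pressure transmitter) = exp(−0.000041 × 2000) = 0.921272
R(seal-flush unit) = exp(−0.000031 × 2000) = 0.939883
R(discharge valve actuator) = exp(−0.000047 × 2000) = 0.910283
Series (pressure transmitter and seal-flush unit): 0.921272 × 0.939883 = 0.865888
Parallel (centrifugal pump, [0.865888], and discharge valve actuator): 1 − (1 − 0.838618)(1 − 0.865888)(1 − 0.910283) = 0.9981

0.9981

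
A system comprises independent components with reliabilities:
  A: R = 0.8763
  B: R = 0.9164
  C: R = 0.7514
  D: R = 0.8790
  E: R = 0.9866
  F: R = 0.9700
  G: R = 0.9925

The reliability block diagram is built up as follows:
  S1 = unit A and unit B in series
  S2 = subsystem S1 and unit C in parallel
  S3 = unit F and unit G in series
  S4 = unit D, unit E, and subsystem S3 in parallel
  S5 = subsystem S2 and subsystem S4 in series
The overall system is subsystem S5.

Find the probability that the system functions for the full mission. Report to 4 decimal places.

0.9510

Series (A and B): 0.876300 × 0.916400 = 0.803041
Parallel ([0.803041] and C): 1 − (1 − 0.803041)(1 − 0.751400) = 0.951036
Series (F and G): 0.970000 × 0.992500 = 0.962725
Parallel (D, E, and [0.962725]): 1 − (1 − 0.879000)(1 − 0.986600)(1 − 0.962725) = 0.999940
Series ([0.951036] and [0.999940]): 0.951036 × 0.999940 = 0.9510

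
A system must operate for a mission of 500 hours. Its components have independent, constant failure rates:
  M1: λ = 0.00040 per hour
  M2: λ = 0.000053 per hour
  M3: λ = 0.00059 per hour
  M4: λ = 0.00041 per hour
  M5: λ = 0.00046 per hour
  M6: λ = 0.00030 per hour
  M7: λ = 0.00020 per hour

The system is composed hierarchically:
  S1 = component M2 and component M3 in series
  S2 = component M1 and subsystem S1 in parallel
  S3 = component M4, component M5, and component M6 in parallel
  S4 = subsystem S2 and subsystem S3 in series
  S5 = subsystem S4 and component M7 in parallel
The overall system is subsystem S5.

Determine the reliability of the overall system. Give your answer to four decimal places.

0.9948

R(M1) = exp(−0.00040 × 500) = 0.818731
R(M2) = exp(−0.000053 × 500) = 0.973848
R(M3) = exp(−0.00059 × 500) = 0.744532
R(M4) = exp(−0.00041 × 500) = 0.814647
R(M5) = exp(−0.00046 × 500) = 0.794534
R(M6) = exp(−0.00030 × 500) = 0.860708
R(M7) = exp(−0.00020 × 500) = 0.904837
Series (M2 and M3): 0.973848 × 0.744532 = 0.725061
Parallel (M1 and [0.725061]): 1 − (1 − 0.818731)(1 − 0.725061) = 0.950162
Parallel (M4, M5, and M6): 1 − (1 − 0.814647)(1 − 0.794534)(1 − 0.860708) = 0.994695
Series ([0.950162] and [0.994695]): 0.950162 × 0.994695 = 0.945121
Parallel ([0.945121] and M7): 1 − (1 − 0.945121)(1 − 0.904837) = 0.9948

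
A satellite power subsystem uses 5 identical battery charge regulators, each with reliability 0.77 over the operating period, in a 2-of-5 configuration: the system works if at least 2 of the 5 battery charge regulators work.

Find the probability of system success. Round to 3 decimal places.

0.989

R = Σ_{i=2}^{5} C(5,i) p^i (1−p)^{5−i} with p = 0.77
C(5,2)·0.77^2·0.23^3 = 0.07214
C(5,3)·0.77^3·0.23^2 = 0.24151
C(5,4)·0.77^4·0.23^1 = 0.40426
C(5,5)·0.77^5·0.23^0 = 0.27068
Sum = 0.989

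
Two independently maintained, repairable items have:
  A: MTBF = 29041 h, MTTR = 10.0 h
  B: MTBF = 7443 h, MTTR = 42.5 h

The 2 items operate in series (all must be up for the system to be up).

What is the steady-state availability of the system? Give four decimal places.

A(A) = MTBF/(MTBF+MTTR) = 29041/(29041+10.0) = 0.999656
A(B) = MTBF/(MTBF+MTTR) = 7443/(7443+42.5) = 0.994322
Series availability: 0.999656 × 0.994322 = 0.9940

0.9940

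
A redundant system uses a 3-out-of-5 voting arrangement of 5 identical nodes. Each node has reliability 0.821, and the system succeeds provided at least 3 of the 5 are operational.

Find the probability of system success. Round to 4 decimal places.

0.9569

R = Σ_{i=3}^{5} C(5,i) p^i (1−p)^{5−i} with p = 0.821
C(5,3)·0.821^3·0.179^2 = 0.177311
C(5,4)·0.821^4·0.179^1 = 0.406626
C(5,5)·0.821^5·0.179^0 = 0.373006
Sum = 0.9569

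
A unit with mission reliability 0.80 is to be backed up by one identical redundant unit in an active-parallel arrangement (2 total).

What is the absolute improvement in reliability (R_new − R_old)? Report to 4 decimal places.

0.1600

R_before = 0.80
R_after = 1 − (1 − 0.80)^2 = 0.9600
ΔR = 0.9600 − 0.80 = 0.1600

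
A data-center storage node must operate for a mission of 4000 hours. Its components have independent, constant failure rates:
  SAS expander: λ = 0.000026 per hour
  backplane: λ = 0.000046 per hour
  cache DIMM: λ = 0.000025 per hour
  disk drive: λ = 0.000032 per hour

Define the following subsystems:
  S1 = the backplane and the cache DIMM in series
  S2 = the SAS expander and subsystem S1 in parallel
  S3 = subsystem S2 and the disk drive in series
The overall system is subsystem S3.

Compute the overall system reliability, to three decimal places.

R(SAS expander) = exp(−0.000026 × 4000) = 0.90123
R(backplane) = exp(−0.000046 × 4000) = 0.83194
R(cache DIMM) = exp(−0.000025 × 4000) = 0.90484
R(disk drive) = exp(−0.000032 × 4000) = 0.87985
Series (backplane and cache DIMM): 0.83194 × 0.90484 = 0.75277
Parallel (SAS expander and [0.75277]): 1 − (1 − 0.90123)(1 − 0.75277) = 0.97558
Series ([0.97558] and disk drive): 0.97558 × 0.87985 = 0.858

0.858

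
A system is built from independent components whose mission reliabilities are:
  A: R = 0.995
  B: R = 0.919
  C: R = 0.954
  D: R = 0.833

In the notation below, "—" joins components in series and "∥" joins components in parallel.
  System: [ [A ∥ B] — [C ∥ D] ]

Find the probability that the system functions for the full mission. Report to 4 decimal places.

0.9919

Parallel (A and B): 1 − (1 − 0.995000)(1 − 0.919000) = 0.999595
Parallel (C and D): 1 − (1 − 0.954000)(1 − 0.833000) = 0.992318
Series ([0.999595] and [0.992318]): 0.999595 × 0.992318 = 0.9919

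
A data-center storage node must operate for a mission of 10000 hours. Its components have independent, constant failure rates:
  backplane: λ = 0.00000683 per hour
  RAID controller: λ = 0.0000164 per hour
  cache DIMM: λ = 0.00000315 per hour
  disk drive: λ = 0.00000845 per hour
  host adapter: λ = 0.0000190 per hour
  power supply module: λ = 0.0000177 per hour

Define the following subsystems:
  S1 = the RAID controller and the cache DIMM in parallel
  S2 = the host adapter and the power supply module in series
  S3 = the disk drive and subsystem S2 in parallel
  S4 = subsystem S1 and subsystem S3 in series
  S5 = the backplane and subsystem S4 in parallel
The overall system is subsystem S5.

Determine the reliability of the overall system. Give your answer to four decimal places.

0.9981

R(backplane) = exp(−0.00000683 × 10000) = 0.933980
R(RAID controller) = exp(−0.0000164 × 10000) = 0.848742
R(cache DIMM) = exp(−0.00000315 × 10000) = 0.968991
R(disk drive) = exp(−0.00000845 × 10000) = 0.918972
R(host adapter) = exp(−0.0000190 × 10000) = 0.826959
R(power supply module) = exp(−0.0000177 × 10000) = 0.837780
Parallel (RAID controller and cache DIMM): 1 − (1 − 0.848742)(1 − 0.968991) = 0.995310
Series (host adapter and power supply module): 0.826959 × 0.837780 = 0.692810
Parallel (disk drive and [0.692810]): 1 − (1 − 0.918972)(1 − 0.692810) = 0.975109
Series ([0.995310] and [0.975109]): 0.995310 × 0.975109 = 0.970536
Parallel (backplane and [0.970536]): 1 − (1 − 0.933980)(1 − 0.970536) = 0.9981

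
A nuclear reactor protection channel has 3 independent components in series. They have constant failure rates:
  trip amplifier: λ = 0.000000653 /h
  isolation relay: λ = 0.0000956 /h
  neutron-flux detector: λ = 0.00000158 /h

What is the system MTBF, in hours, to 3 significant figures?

10200

Series of exponential components: λ_sys = Σ λ_i
λ_sys = 0.000000653 + 0.0000956 + 0.00000158 = 9.7833e-05 /h
MTBF = 1 / λ_sys = 10200 h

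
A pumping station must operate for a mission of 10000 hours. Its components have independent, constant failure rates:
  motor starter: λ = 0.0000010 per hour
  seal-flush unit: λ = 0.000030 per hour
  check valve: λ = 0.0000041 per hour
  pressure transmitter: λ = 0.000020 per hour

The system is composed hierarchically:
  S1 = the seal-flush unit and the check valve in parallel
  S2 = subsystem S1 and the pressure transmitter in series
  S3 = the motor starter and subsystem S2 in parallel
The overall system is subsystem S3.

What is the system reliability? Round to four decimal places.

0.9981

R(motor starter) = exp(−0.0000010 × 10000) = 0.990050
R(seal-flush unit) = exp(−0.000030 × 10000) = 0.740818
R(check valve) = exp(−0.0000041 × 10000) = 0.959829
R(pressure transmitter) = exp(−0.000020 × 10000) = 0.818731
Parallel (seal-flush unit and check valve): 1 − (1 − 0.740818)(1 − 0.959829) = 0.989588
Series ([0.989588] and pressure transmitter): 0.989588 × 0.818731 = 0.810206
Parallel (motor starter and [0.810206]): 1 − (1 − 0.990050)(1 − 0.810206) = 0.9981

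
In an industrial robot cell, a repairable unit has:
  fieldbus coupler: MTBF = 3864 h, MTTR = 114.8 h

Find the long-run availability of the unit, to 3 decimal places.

A(fieldbus coupler) = MTBF/(MTBF+MTTR) = 3864/(3864+114.8) = 0.971

0.971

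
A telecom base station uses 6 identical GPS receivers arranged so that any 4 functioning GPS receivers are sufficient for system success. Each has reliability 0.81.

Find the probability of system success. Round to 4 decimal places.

0.9130

R = Σ_{i=4}^{6} C(6,i) p^i (1−p)^{6−i} with p = 0.81
C(6,4)·0.81^4·0.19^2 = 0.233098
C(6,5)·0.81^5·0.19^1 = 0.397493
C(6,6)·0.81^6·0.19^0 = 0.282430
Sum = 0.9130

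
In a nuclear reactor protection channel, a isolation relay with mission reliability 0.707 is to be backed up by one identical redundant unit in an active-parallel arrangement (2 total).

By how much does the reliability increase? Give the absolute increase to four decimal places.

0.2072

R_before = 0.707
R_after = 1 − (1 − 0.707)^2 = 0.9142
ΔR = 0.9142 − 0.707 = 0.2072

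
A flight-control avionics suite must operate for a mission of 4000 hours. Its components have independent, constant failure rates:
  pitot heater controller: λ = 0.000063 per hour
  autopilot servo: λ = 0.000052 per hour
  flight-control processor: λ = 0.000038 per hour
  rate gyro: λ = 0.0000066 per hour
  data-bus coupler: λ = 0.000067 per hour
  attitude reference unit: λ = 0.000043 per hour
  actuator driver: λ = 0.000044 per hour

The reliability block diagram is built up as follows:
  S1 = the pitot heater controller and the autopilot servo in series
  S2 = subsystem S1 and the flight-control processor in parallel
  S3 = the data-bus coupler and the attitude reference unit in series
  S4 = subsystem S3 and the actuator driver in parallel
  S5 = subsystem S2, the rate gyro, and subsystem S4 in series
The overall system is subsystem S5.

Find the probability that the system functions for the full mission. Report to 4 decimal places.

0.8703

R(pitot heater controller) = exp(−0.000063 × 4000) = 0.777245
R(autopilot servo) = exp(−0.000052 × 4000) = 0.812207
R(flight-control processor) = exp(−0.000038 × 4000) = 0.858988
R(rate gyro) = exp(−0.0000066 × 4000) = 0.973945
R(data-bus coupler) = exp(−0.000067 × 4000) = 0.764908
R(attitude reference unit) = exp(−0.000043 × 4000) = 0.841979
R(actuator driver) = exp(−0.000044 × 4000) = 0.838618
Series (pitot heater controller and autopilot servo): 0.777245 × 0.812207 = 0.631284
Parallel ([0.631284] and flight-control processor): 1 − (1 − 0.631284)(1 − 0.858988) = 0.948007
Series (data-bus coupler and attitude reference unit): 0.764908 × 0.841979 = 0.644036
Parallel ([0.644036] and actuator driver): 1 − (1 − 0.644036)(1 − 0.838618) = 0.942554
Series ([0.948007], rate gyro, and [0.942554]): 0.948007 × 0.973945 × 0.942554 = 0.8703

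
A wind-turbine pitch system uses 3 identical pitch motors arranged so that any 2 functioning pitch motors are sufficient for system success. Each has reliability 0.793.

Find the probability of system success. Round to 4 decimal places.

0.8892

R = Σ_{i=2}^{3} C(3,i) p^i (1−p)^{3−i} with p = 0.793
C(3,2)·0.793^2·0.207^1 = 0.390515
C(3,3)·0.793^3·0.207^0 = 0.498677
Sum = 0.8892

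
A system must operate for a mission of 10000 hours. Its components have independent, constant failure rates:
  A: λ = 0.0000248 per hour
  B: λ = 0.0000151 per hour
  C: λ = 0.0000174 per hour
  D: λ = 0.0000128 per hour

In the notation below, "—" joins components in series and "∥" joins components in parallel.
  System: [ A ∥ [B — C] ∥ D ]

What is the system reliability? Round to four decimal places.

R(A) = exp(−0.0000248 × 10000) = 0.780360
R(B) = exp(−0.0000151 × 10000) = 0.859848
R(C) = exp(−0.0000174 × 10000) = 0.840297
R(D) = exp(−0.0000128 × 10000) = 0.879853
Series (B and C): 0.859848 × 0.840297 = 0.722528
Parallel (A, [0.722528], and D): 1 − (1 − 0.780360)(1 − 0.722528)(1 − 0.879853) = 0.9927

0.9927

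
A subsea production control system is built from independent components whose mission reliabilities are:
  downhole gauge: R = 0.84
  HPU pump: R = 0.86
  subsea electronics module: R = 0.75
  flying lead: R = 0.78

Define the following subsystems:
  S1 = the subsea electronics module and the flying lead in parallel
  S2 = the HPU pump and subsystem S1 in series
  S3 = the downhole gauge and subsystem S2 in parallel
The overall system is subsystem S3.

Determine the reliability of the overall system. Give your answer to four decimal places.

Parallel (subsea electronics module and flying lead): 1 − (1 − 0.750000)(1 − 0.780000) = 0.945000
Series (HPU pump and [0.945000]): 0.860000 × 0.945000 = 0.812700
Parallel (downhole gauge and [0.812700]): 1 − (1 − 0.840000)(1 − 0.812700) = 0.9700

0.9700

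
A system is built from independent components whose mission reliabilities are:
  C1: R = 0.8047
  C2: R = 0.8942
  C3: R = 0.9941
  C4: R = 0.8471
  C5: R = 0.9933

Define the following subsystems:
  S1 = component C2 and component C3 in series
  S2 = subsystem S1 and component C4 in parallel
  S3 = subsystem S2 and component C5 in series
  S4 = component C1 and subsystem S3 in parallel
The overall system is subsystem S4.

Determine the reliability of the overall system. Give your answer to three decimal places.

Series (C2 and C3): 0.89420 × 0.99410 = 0.88892
Parallel ([0.88892] and C4): 1 − (1 − 0.88892)(1 − 0.84710) = 0.98302
Series ([0.98302] and C5): 0.98302 × 0.99330 = 0.97643
Parallel (C1 and [0.97643]): 1 − (1 − 0.80470)(1 − 0.97643) = 0.995

0.995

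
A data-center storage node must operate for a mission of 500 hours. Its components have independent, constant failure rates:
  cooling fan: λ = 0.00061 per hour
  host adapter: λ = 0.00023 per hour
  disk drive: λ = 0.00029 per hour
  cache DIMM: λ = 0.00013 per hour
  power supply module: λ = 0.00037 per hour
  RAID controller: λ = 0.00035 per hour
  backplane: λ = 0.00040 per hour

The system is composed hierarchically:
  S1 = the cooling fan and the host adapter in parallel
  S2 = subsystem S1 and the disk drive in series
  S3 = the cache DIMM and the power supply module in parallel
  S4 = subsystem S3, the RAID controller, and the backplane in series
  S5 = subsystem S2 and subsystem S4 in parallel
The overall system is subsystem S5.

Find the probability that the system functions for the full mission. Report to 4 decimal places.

R(cooling fan) = exp(−0.00061 × 500) = 0.737123
R(host adapter) = exp(−0.00023 × 500) = 0.891366
R(disk drive) = exp(−0.00029 × 500) = 0.865022
R(cache DIMM) = exp(−0.00013 × 500) = 0.937067
R(power supply module) = exp(−0.00037 × 500) = 0.831104
R(RAID controller) = exp(−0.00035 × 500) = 0.839457
R(backplane) = exp(−0.00040 × 500) = 0.818731
Parallel (cooling fan and host adapter): 1 − (1 − 0.737123)(1 − 0.891366) = 0.971443
Series ([0.971443] and disk drive): 0.971443 × 0.865022 = 0.840320
Parallel (cache DIMM and power supply module): 1 − (1 − 0.937067)(1 − 0.831104) = 0.989371
Series ([0.989371], RAID controller, and backplane): 0.989371 × 0.839457 × 0.818731 = 0.679984
Parallel ([0.840320] and [0.679984]): 1 − (1 − 0.840320)(1 − 0.679984) = 0.9489

0.9489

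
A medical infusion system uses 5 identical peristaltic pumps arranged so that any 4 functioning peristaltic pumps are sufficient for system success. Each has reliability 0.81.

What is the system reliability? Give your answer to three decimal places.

R = Σ_{i=4}^{5} C(5,i) p^i (1−p)^{5−i} with p = 0.81
C(5,4)·0.81^4·0.19^1 = 0.40894
C(5,5)·0.81^5·0.19^0 = 0.34868
Sum = 0.758

0.758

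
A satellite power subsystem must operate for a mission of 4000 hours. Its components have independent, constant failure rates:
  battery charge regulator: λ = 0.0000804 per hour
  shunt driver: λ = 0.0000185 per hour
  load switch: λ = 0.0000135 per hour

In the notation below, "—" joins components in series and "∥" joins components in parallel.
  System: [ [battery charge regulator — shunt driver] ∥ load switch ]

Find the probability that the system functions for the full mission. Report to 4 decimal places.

0.9828

R(battery charge regulator) = exp(−0.0000804 × 4000) = 0.724988
R(shunt driver) = exp(−0.0000185 × 4000) = 0.928672
R(load switch) = exp(−0.0000135 × 4000) = 0.947432
Series (battery charge regulator and shunt driver): 0.724988 × 0.928672 = 0.673276
Parallel ([0.673276] and load switch): 1 − (1 − 0.673276)(1 − 0.947432) = 0.9828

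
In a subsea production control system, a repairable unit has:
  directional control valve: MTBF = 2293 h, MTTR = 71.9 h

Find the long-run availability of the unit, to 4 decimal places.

0.9696

A(directional control valve) = MTBF/(MTBF+MTTR) = 2293/(2293+71.9) = 0.9696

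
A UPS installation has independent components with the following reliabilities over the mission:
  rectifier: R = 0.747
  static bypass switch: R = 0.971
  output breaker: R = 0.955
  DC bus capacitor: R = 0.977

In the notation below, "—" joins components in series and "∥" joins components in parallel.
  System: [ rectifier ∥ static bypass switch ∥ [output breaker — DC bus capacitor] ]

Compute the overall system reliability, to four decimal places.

Series (output breaker and DC bus capacitor): 0.955000 × 0.977000 = 0.933035
Parallel (rectifier, static bypass switch, and [0.933035]): 1 − (1 − 0.747000)(1 − 0.971000)(1 − 0.933035) = 0.9995

0.9995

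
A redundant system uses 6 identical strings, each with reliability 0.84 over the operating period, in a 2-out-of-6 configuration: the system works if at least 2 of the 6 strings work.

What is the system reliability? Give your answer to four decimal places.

0.9995

R = Σ_{i=2}^{6} C(6,i) p^i (1−p)^{6−i} with p = 0.84
C(6,2)·0.84^2·0.16^4 = 0.006936
C(6,3)·0.84^3·0.16^3 = 0.048554
C(6,4)·0.84^4·0.16^2 = 0.191183
C(6,5)·0.84^5·0.16^1 = 0.401483
C(6,6)·0.84^6·0.16^0 = 0.351298
Sum = 0.9995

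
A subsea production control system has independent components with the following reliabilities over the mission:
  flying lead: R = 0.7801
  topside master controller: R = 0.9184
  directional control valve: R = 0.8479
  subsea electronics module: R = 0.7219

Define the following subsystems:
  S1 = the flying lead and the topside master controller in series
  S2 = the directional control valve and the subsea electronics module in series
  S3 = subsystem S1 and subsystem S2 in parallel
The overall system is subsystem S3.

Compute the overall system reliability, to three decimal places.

Series (flying lead and topside master controller): 0.78010 × 0.91840 = 0.71644
Series (directional control valve and subsea electronics module): 0.84790 × 0.72190 = 0.61210
Parallel ([0.71644] and [0.61210]): 1 − (1 − 0.71644)(1 − 0.61210) = 0.890

0.890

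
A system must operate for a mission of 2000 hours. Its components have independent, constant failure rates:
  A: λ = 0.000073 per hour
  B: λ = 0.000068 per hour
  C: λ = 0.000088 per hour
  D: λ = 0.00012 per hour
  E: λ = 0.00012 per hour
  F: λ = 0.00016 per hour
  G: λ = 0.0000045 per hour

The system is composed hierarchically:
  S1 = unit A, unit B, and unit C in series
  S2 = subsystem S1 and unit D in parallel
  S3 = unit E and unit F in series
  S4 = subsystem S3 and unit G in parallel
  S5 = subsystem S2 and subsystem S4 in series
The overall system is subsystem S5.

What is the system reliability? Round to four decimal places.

0.9181

R(A) = exp(−0.000073 × 2000) = 0.864158
R(B) = exp(−0.000068 × 2000) = 0.872843
R(C) = exp(−0.000088 × 2000) = 0.838618
R(D) = exp(−0.00012 × 2000) = 0.786628
R(E) = exp(−0.00012 × 2000) = 0.786628
R(F) = exp(−0.00016 × 2000) = 0.726149
R(G) = exp(−0.0000045 × 2000) = 0.991040
Series (A, B, and C): 0.864158 × 0.872843 × 0.838618 = 0.632548
Parallel ([0.632548] and D): 1 − (1 − 0.632548)(1 − 0.786628) = 0.921596
Series (E and F): 0.786628 × 0.726149 = 0.571209
Parallel ([0.571209] and G): 1 − (1 − 0.571209)(1 − 0.991040) = 0.996158
Series ([0.921596] and [0.996158]): 0.921596 × 0.996158 = 0.9181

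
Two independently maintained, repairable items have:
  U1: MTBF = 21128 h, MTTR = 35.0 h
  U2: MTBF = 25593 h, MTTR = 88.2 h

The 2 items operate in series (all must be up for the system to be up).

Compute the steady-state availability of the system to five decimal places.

0.99492

A(U1) = MTBF/(MTBF+MTTR) = 21128/(21128+35.0) = 0.998346
A(U2) = MTBF/(MTBF+MTTR) = 25593/(25593+88.2) = 0.996566
Series availability: 0.998346 × 0.996566 = 0.99492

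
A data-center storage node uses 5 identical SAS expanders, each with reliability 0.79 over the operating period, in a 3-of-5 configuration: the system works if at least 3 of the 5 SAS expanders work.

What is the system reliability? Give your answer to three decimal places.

0.934

R = Σ_{i=3}^{5} C(5,i) p^i (1−p)^{5−i} with p = 0.79
C(5,3)·0.79^3·0.21^2 = 0.21743
C(5,4)·0.79^4·0.21^1 = 0.40898
C(5,5)·0.79^5·0.21^0 = 0.30771
Sum = 0.934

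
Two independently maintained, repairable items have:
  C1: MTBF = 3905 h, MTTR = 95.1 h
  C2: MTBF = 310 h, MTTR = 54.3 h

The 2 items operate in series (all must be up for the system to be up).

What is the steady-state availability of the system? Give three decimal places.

0.831

A(C1) = MTBF/(MTBF+MTTR) = 3905/(3905+95.1) = 0.976226
A(C2) = MTBF/(MTBF+MTTR) = 310/(310+54.3) = 0.850947
Series availability: 0.976226 × 0.850947 = 0.831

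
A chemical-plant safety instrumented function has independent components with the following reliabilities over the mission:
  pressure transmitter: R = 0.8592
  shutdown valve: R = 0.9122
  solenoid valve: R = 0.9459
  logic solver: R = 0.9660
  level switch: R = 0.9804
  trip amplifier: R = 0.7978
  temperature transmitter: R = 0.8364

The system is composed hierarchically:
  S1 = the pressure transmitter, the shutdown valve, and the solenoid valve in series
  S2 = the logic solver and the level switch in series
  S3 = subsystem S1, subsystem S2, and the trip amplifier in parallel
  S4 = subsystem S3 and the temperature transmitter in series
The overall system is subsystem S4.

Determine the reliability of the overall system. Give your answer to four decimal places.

Series (pressure transmitter, shutdown valve, and solenoid valve): 0.859200 × 0.912200 × 0.945900 = 0.741361
Series (logic solver and level switch): 0.966000 × 0.980400 = 0.947066
Parallel ([0.741361], [0.947066], and trip amplifier): 1 − (1 − 0.741361)(1 − 0.947066)(1 − 0.797800) = 0.997232
Series ([0.997232] and temperature transmitter): 0.997232 × 0.836400 = 0.8341

0.8341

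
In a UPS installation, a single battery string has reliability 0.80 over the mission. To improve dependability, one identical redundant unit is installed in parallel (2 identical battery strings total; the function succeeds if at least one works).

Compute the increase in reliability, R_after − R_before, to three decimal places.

0.160

R_before = 0.80
R_after = 1 − (1 − 0.80)^2 = 0.960
ΔR = 0.960 − 0.80 = 0.160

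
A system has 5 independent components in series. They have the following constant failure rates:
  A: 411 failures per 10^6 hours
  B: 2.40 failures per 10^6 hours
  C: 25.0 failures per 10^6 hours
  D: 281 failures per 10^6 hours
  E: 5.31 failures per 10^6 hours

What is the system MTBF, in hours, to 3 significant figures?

1380

Series of exponential components: λ_sys = Σ λ_i
λ_sys = 0.000411 + 0.00000240 + 0.0000250 + 0.000281 + 0.00000531 = 7.2471e-04 /h
MTBF = 1 / λ_sys = 1380 h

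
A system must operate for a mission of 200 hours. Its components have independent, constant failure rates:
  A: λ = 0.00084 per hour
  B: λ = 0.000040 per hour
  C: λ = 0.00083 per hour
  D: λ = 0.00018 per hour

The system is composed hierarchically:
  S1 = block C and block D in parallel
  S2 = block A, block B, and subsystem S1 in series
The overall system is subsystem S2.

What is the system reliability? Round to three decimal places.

R(A) = exp(−0.00084 × 200) = 0.84535
R(B) = exp(−0.000040 × 200) = 0.99203
R(C) = exp(−0.00083 × 200) = 0.84705
R(D) = exp(−0.00018 × 200) = 0.96464
Parallel (C and D): 1 − (1 − 0.84705)(1 − 0.96464) = 0.99459
Series (A, B, and [0.99459]): 0.84535 × 0.99203 × 0.99459 = 0.834

0.834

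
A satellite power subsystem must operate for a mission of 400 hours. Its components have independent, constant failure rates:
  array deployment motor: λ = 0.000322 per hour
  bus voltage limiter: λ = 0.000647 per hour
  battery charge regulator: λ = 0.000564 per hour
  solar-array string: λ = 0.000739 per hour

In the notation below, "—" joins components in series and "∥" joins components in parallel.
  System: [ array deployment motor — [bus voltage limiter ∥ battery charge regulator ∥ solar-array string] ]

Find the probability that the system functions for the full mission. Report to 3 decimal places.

R(array deployment motor) = exp(−0.000322 × 400) = 0.87915
R(bus voltage limiter) = exp(−0.000647 × 400) = 0.77198
R(battery charge regulator) = exp(−0.000564 × 400) = 0.79804
R(solar-array string) = exp(−0.000739 × 400) = 0.74409
Parallel (bus voltage limiter, battery charge regulator, and solar-array string): 1 − (1 − 0.77198)(1 − 0.79804)(1 − 0.74409) = 0.98822
Series (array deployment motor and [0.98822]): 0.87915 × 0.98822 = 0.869

0.869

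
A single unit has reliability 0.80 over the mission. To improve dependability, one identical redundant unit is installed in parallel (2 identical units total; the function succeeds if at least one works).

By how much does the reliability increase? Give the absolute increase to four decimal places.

0.1600

R_before = 0.80
R_after = 1 − (1 − 0.80)^2 = 0.9600
ΔR = 0.9600 − 0.80 = 0.1600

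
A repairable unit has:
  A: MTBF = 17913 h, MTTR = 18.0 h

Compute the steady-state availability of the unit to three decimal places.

A(A) = MTBF/(MTBF+MTTR) = 17913/(17913+18.0) = 0.999

0.999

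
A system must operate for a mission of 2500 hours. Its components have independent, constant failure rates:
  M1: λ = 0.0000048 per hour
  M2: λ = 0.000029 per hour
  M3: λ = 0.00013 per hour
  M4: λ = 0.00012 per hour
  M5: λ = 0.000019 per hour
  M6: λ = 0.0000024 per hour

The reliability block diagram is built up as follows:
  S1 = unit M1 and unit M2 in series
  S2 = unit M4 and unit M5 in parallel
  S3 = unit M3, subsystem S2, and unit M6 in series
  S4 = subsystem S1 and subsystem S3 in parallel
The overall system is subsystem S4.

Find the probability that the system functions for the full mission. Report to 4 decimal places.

R(M1) = exp(−0.0000048 × 2500) = 0.988072
R(M2) = exp(−0.000029 × 2500) = 0.930066
R(M3) = exp(−0.00013 × 2500) = 0.722527
R(M4) = exp(−0.00012 × 2500) = 0.740818
R(M5) = exp(−0.000019 × 2500) = 0.953610
R(M6) = exp(−0.0000024 × 2500) = 0.994018
Series (M1 and M2): 0.988072 × 0.930066 = 0.918972
Parallel (M4 and M5): 1 − (1 − 0.740818)(1 − 0.953610) = 0.987977
Series (M3, [0.987977], and M6): 0.722527 × 0.987977 × 0.994018 = 0.709570
Parallel ([0.918972] and [0.709570]): 1 − (1 − 0.918972)(1 − 0.709570) = 0.9765

0.9765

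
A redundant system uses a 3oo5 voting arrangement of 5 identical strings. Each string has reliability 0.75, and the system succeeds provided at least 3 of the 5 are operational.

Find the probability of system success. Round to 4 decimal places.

0.8965

R = Σ_{i=3}^{5} C(5,i) p^i (1−p)^{5−i} with p = 0.75
C(5,3)·0.75^3·0.25^2 = 0.263672
C(5,4)·0.75^4·0.25^1 = 0.395508
C(5,5)·0.75^5·0.25^0 = 0.237305
Sum = 0.8965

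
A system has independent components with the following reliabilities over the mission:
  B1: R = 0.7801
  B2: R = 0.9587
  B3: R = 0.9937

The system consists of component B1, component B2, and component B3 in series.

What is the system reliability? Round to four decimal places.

Series (B1, B2, and B3): 0.780100 × 0.958700 × 0.993700 = 0.7432

0.7432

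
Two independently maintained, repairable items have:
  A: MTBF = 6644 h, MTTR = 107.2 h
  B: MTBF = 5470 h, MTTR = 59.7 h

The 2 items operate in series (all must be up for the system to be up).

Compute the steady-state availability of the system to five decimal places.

0.97350

A(A) = MTBF/(MTBF+MTTR) = 6644/(6644+107.2) = 0.984121
A(B) = MTBF/(MTBF+MTTR) = 5470/(5470+59.7) = 0.989204
Series availability: 0.984121 × 0.989204 = 0.97350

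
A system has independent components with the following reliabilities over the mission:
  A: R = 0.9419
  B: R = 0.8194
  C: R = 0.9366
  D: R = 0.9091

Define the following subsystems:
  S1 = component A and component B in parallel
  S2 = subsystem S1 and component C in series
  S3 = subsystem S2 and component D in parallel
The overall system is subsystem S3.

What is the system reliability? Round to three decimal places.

0.993

Parallel (A and B): 1 − (1 − 0.94190)(1 − 0.81940) = 0.98951
Series ([0.98951] and C): 0.98951 × 0.93660 = 0.92678
Parallel ([0.92678] and D): 1 − (1 − 0.92678)(1 − 0.90910) = 0.993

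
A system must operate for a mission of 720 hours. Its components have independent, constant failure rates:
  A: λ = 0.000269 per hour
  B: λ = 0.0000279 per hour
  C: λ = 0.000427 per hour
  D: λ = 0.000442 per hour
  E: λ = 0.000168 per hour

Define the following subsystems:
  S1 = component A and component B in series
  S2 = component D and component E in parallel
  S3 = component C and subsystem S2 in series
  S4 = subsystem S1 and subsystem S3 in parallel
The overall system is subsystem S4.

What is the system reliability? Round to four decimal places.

R(A) = exp(−0.000269 × 720) = 0.823922
R(B) = exp(−0.0000279 × 720) = 0.980112
R(C) = exp(−0.000427 × 720) = 0.735327
R(D) = exp(−0.000442 × 720) = 0.727428
R(E) = exp(−0.000168 × 720) = 0.886069
Series (A and B): 0.823922 × 0.980112 = 0.807536
Parallel (D and E): 1 − (1 − 0.727428)(1 − 0.886069) = 0.968946
Series (C and [0.968946]): 0.735327 × 0.968946 = 0.712492
Parallel ([0.807536] and [0.712492]): 1 − (1 − 0.807536)(1 − 0.712492) = 0.9447

0.9447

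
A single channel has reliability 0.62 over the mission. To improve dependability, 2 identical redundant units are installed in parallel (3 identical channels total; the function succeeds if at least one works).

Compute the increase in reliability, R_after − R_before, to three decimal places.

0.325

R_before = 0.62
R_after = 1 − (1 − 0.62)^3 = 0.945
ΔR = 0.945 − 0.62 = 0.325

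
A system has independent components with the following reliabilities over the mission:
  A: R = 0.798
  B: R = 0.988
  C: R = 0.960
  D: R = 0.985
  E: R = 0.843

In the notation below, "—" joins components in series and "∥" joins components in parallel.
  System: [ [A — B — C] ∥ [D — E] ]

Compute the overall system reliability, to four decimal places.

0.9588

Series (A, B, and C): 0.798000 × 0.988000 × 0.960000 = 0.756887
Series (D and E): 0.985000 × 0.843000 = 0.830355
Parallel ([0.756887] and [0.830355]): 1 − (1 − 0.756887)(1 − 0.830355) = 0.9588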